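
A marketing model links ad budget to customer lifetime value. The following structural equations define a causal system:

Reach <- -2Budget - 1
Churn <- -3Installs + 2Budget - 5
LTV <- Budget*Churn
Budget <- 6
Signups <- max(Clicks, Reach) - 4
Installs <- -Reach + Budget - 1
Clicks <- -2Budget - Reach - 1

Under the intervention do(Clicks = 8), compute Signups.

do(Clicks=8) replaces the equation Clicks <- -2Budget - Reach - 1 with the constant Clicks = 8.
Reach = -2Budget - 1  [with Budget=6]  = -13
Signups = max(Clicks, Reach) - 4  [with Clicks=8, Reach=-13]  = 4

4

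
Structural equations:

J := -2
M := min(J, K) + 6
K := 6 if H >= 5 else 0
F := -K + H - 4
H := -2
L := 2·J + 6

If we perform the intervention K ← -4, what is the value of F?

do(K=-4) replaces the equation K := 6 if H >= 5 else 0 with the constant K = -4.
F = -K + H - 4  [with K=-4, H=-2]  = -2

-2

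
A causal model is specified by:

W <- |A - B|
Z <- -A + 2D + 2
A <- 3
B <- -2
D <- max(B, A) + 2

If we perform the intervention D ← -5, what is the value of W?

do(D=-5) replaces the equation D <- max(B, A) + 2 with the constant D = -5.
W is not downstream of the intervention, so its value is determined by the original equations.
W = |A - B|  [with A=3, B=-2]  = 5

5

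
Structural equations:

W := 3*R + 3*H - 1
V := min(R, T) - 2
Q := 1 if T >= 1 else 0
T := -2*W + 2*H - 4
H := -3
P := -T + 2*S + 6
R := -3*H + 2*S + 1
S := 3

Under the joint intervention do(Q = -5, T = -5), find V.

Setting Q = -5, T = -5 by intervention discards those variables' equations.
R = -3*H + 2*S + 1  [with H=-3, S=3]  = 16
V = min(R, T) - 2  [with R=16, T=-5]  = -7

-7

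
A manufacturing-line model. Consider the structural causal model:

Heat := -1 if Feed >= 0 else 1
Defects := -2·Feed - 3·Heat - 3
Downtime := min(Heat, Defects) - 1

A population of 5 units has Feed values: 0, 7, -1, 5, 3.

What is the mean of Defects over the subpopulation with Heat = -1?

-7.5

Conditioning on Heat=-1 selects the 4 unit(s) with Feed ∈ {0, 7, 5, 3}. Their Defects values: 0, -14, -10, -6. Mean = -7.5.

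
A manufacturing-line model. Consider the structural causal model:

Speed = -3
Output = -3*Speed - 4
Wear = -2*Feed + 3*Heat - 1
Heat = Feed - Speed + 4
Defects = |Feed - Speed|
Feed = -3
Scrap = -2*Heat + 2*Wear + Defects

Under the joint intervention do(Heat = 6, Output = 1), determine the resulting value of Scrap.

Under do(Heat = 6, Output = 1), each intervened variable's structural equation is replaced by its fixed value.
Wear = -2*Feed + 3*Heat - 1  [with Feed=-3, Heat=6]  = 23
Defects = |Feed - Speed|  [with Feed=-3, Speed=-3]  = 0
Scrap = -2*Heat + 2*Wear + Defects  [with Heat=6, Wear=23, Defects=0]  = 34

34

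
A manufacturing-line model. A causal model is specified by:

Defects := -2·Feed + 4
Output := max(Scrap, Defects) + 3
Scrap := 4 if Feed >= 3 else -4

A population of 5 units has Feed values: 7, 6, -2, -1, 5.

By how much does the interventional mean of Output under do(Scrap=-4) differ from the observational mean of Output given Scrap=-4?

The intervention sets Scrap=-4 in all 5 units regardless of Feed. Recomputing Output per unit gives -1, -1, 11, 9, -1; average 3.4.
Conditioning on Scrap=-4 selects the 2 unit(s) with Feed ∈ {-2, -1}. Their Output values: 11, 9. Mean = 10.
Difference = 3.4 − 10 = -6.6.

-6.6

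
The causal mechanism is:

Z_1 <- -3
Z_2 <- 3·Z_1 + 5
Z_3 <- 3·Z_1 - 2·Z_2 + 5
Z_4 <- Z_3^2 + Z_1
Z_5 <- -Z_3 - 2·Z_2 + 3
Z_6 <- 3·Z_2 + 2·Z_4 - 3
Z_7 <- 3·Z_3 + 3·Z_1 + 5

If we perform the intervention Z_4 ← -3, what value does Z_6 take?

Under do(Z_4=-3), the mechanism Z_4 <- Z_3^2 + Z_1 is discarded; Z_4 is fixed at -3.
Z_2 = 3·Z_1 + 5  [with Z_1=-3]  = -4
Z_6 = 3·Z_2 + 2·Z_4 - 3  [with Z_2=-4, Z_4=-3]  = -21

-21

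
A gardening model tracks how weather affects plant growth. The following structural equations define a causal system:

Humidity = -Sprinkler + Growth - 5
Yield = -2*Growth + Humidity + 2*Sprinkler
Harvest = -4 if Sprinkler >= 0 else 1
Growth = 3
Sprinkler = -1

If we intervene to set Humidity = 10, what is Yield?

2

The intervention breaks the incoming arrows to Humidity: Humidity = -Sprinkler + Growth - 5 no longer applies, and Humidity = 10.
Yield = -2*Growth + Humidity + 2*Sprinkler  [with Growth=3, Humidity=10, Sprinkler=-1]  = 2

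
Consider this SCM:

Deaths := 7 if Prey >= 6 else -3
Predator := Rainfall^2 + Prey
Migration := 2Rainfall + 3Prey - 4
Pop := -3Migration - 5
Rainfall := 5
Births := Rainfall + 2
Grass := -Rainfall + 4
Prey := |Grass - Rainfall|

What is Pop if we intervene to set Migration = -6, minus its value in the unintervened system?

do(Migration=-6) replaces the equation Migration := 2Rainfall + 3Prey - 4 with the constant Migration = -6.
Pop = -3Migration - 5  [with Migration=-6]  = 13
Without intervention: Grass = -Rainfall + 4  [with Rainfall=5]  = -1; Prey = |Grass - Rainfall|  [with Grass=-1, Rainfall=5]  = 6; Migration = 2Rainfall + 3Prey - 4  [with Rainfall=5, Prey=6]  = 24; Pop = -3Migration - 5  [with Migration=24]  = -77.
Change = 13 − (-77) = 90.

90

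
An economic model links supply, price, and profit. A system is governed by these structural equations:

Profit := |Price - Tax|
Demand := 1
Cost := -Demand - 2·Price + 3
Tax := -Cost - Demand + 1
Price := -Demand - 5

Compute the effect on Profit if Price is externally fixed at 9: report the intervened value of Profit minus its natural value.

-1

do(Price=9) replaces the equation Price := -Demand - 5 with the constant Price = 9.
Cost = -Demand - 2·Price + 3  [with Demand=1, Price=9]  = -16
Tax = -Cost - Demand + 1  [with Cost=-16, Demand=1]  = 16
Profit = |Price - Tax|  [with Price=9, Tax=16]  = 7
Without intervention: Price = -Demand - 5  [with Demand=1]  = -6; Cost = -Demand - 2·Price + 3  [with Demand=1, Price=-6]  = 14; Tax = -Cost - Demand + 1  [with Cost=14, Demand=1]  = -14; Profit = |Price - Tax|  [with Price=-6, Tax=-14]  = 8.
Change = 7 − 8 = -1.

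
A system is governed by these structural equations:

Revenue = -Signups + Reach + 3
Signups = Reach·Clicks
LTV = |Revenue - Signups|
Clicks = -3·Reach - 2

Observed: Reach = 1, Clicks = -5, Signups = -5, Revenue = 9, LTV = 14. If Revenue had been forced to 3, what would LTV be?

Intervening sets Revenue = 3 and removes its equation (Revenue = -Signups + Reach + 3).
Clicks = -3·Reach - 2  [with Reach=1]  = -5
Signups = Reach·Clicks  [with Reach=1, Clicks=-5]  = -5
LTV = |Revenue - Signups|  [with Revenue=3, Signups=-5]  = 8

8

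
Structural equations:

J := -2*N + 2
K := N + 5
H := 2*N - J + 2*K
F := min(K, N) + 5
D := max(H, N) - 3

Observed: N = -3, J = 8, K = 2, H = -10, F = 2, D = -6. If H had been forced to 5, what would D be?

2

Under do(H=5), the mechanism H := 2*N - J + 2*K is discarded; H is fixed at 5.
D = max(H, N) - 3  [with H=5, N=-3]  = 2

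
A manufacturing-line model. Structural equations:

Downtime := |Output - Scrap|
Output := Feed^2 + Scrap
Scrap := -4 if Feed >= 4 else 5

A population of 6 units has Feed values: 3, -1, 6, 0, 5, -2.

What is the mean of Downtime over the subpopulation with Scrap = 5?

Conditioning on Scrap=5 selects the 4 unit(s) with Feed ∈ {3, -1, 0, -2}. Their Downtime values: 9, 1, 0, 4. Mean = 3.5.

3.5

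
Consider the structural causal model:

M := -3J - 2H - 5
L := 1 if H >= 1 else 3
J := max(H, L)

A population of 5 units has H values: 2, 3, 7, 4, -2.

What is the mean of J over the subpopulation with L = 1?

E[J|L=1] averages over only the 4 units with L=1 (H = 2, 3, 7, 4): J = 2, 3, 7, 4, mean 4.

4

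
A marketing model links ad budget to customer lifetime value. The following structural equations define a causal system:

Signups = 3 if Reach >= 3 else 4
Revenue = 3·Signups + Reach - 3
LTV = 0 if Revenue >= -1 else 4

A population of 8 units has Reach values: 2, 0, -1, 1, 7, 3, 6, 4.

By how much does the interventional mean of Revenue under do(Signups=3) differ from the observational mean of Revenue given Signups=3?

Under do(Signups=3), Signups's equation is replaced by Signups=3 for every unit. Per-unit Revenue: 8, 6, 5, 7, 13, 9, 12, 10. Mean = 8.75.
Observing Signups=3 restricts to units where Signups's equation naturally yields 3: Reach ∈ {7, 3, 6, 4}. In that subpopulation Revenue = 13, 9, 12, 10, mean 11.
Difference = 8.75 − 11 = -2.25.

-2.25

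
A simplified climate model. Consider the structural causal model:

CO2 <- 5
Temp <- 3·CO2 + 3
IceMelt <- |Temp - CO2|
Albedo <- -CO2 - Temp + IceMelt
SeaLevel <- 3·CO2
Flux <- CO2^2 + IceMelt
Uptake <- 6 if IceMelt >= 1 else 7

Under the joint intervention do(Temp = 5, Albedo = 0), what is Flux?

25

The joint intervention fixes Temp = 5, Albedo = 0, removing each variable's own equation.
IceMelt = |Temp - CO2|  [with Temp=5, CO2=5]  = 0
Flux = CO2^2 + IceMelt  [with CO2=5, IceMelt=0]  = 25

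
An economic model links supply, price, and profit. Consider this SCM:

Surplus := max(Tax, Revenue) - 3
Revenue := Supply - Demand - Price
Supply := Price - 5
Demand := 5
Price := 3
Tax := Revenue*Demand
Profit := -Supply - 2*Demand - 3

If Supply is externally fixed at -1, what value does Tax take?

do(Supply=-1) replaces the equation Supply := Price - 5 with the constant Supply = -1.
Revenue = Supply - Demand - Price  [with Supply=-1, Demand=5, Price=3]  = -9
Tax = Revenue*Demand  [with Revenue=-9, Demand=5]  = -45

-45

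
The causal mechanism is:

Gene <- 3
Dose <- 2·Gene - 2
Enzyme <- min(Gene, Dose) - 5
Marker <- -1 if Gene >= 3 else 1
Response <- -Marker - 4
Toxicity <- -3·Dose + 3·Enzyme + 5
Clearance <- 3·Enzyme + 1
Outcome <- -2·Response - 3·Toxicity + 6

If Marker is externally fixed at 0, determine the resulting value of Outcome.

53

do(Marker=0) replaces the equation Marker <- -1 if Gene >= 3 else 1 with the constant Marker = 0.
Dose = 2·Gene - 2  [with Gene=3]  = 4
Enzyme = min(Gene, Dose) - 5  [with Gene=3, Dose=4]  = -2
Response = -Marker - 4  [with Marker=0]  = -4
Toxicity = -3·Dose + 3·Enzyme + 5  [with Dose=4, Enzyme=-2]  = -13
Outcome = -2·Response - 3·Toxicity + 6  [with Response=-4, Toxicity=-13]  = 53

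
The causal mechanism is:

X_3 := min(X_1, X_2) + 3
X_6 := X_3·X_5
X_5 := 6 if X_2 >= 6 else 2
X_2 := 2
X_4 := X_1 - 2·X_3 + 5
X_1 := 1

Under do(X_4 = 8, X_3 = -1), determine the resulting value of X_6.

The joint intervention fixes X_4 = 8, X_3 = -1, removing each variable's own equation.
X_5 = 6 if X_2 >= 6 else 2  [with X_2=2]  = 2
X_6 = X_3·X_5  [with X_3=-1, X_5=2]  = -2

-2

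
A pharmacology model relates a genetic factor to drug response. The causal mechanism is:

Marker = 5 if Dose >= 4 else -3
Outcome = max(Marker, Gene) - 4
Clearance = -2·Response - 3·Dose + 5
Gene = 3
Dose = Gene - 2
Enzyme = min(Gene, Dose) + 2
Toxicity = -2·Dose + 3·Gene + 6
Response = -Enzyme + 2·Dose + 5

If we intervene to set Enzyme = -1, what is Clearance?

-14

The intervention breaks the incoming arrows to Enzyme: Enzyme = min(Gene, Dose) + 2 no longer applies, and Enzyme = -1.
Dose = Gene - 2  [with Gene=3]  = 1
Response = -Enzyme + 2·Dose + 5  [with Enzyme=-1, Dose=1]  = 8
Clearance = -2·Response - 3·Dose + 5  [with Response=8, Dose=1]  = -14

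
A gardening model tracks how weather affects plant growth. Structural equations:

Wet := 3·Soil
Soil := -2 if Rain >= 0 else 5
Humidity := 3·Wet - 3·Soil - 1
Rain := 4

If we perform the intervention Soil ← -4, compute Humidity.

Under do(Soil=-4), the mechanism Soil := -2 if Rain >= 0 else 5 is discarded; Soil is fixed at -4.
Wet = 3·Soil  [with Soil=-4]  = -12
Humidity = 3·Wet - 3·Soil - 1  [with Wet=-12, Soil=-4]  = -25

-25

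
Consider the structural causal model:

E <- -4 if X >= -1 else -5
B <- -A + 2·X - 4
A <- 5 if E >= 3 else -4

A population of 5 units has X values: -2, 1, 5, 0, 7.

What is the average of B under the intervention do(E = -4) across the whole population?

Every unit gets E=-4 under the intervention. B values become -4, 2, 10, 0, 14; E[B|do(E=-4)] = 4.4.

4.4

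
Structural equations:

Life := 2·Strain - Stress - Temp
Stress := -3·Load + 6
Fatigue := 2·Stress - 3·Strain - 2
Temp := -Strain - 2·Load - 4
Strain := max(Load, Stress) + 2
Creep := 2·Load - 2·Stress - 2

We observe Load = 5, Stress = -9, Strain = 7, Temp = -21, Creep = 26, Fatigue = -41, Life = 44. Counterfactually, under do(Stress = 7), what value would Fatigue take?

Under do(Stress=7), the mechanism Stress := -3·Load + 6 is discarded; Stress is fixed at 7.
Strain = max(Load, Stress) + 2  [with Load=5, Stress=7]  = 9
Fatigue = 2·Stress - 3·Strain - 2  [with Stress=7, Strain=9]  = -15

-15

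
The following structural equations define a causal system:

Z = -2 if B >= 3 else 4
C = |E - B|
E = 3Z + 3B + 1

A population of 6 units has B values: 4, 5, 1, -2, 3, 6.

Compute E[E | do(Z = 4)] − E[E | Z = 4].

do(Z=4) breaks Z's dependence on B. With Z=4 fixed, E across the units is 25, 28, 16, 7, 22, 31, mean 21.5.
Observing Z=4 restricts to units where Z's equation naturally yields 4: B ∈ {1, -2}. In that subpopulation E = 16, 7, mean 11.5.
Difference = 21.5 − 11.5 = 10.

10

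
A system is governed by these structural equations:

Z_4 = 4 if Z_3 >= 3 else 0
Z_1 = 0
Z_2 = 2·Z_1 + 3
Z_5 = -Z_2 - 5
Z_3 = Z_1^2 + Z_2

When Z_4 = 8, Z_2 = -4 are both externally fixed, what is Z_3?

Setting Z_4 = 8, Z_2 = -4 by intervention discards those variables' equations.
Z_3 = Z_1^2 + Z_2  [with Z_1=0, Z_2=-4]  = -4

-4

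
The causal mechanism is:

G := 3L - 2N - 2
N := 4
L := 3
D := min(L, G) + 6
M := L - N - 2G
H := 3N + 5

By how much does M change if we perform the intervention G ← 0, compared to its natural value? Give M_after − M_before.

The intervention breaks the incoming arrows to G: G := 3L - 2N - 2 no longer applies, and G = 0.
M = L - N - 2G  [with L=3, N=4, G=0]  = -1
Without intervention: G = 3L - 2N - 2  [with L=3, N=4]  = -1; M = L - N - 2G  [with L=3, N=4, G=-1]  = 1.
Change = -1 − 1 = -2.

-2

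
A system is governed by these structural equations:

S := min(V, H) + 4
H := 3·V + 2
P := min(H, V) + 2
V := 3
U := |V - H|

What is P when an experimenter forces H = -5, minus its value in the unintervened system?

Under do(H=-5), the mechanism H := 3·V + 2 is discarded; H is fixed at -5.
P = min(H, V) + 2  [with H=-5, V=3]  = -3
Without intervention: H = 3·V + 2  [with V=3]  = 11; P = min(H, V) + 2  [with H=11, V=3]  = 5.
Change = -3 − 5 = -8.

-8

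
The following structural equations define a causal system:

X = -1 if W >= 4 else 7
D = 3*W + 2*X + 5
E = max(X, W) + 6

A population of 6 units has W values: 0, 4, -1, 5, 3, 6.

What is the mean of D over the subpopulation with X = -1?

Observing X=-1 restricts to units where X's equation naturally yields -1: W ∈ {4, 5, 6}. In that subpopulation D = 15, 18, 21, mean 18.

18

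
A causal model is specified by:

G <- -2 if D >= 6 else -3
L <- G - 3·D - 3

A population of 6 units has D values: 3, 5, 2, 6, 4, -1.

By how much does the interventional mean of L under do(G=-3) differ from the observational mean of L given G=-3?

The intervention sets G=-3 in all 6 units regardless of D. Recomputing L per unit gives -15, -21, -12, -24, -18, -3; average -15.5.
Observing G=-3 restricts to units where G's equation naturally yields -3: D ∈ {3, 5, 2, 4, -1}. In that subpopulation L = -15, -21, -12, -18, -3, mean -13.8.
Difference = -15.5 − (-13.8) = -1.7.

-1.7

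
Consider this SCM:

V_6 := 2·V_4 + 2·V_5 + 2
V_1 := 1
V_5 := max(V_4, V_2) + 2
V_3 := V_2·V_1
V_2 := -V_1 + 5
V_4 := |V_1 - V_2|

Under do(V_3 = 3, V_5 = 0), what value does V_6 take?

Setting V_3 = 3, V_5 = 0 by intervention discards those variables' equations.
V_2 = -V_1 + 5  [with V_1=1]  = 4
V_4 = |V_1 - V_2|  [with V_1=1, V_2=4]  = 3
V_6 = 2·V_4 + 2·V_5 + 2  [with V_4=3, V_5=0]  = 8

8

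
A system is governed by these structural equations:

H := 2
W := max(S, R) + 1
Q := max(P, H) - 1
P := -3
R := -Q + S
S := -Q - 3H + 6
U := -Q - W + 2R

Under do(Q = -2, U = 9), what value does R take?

4

Setting Q = -2, U = 9 by intervention discards those variables' equations.
S = -Q - 3H + 6  [with Q=-2, H=2]  = 2
R = -Q + S  [with Q=-2, S=2]  = 4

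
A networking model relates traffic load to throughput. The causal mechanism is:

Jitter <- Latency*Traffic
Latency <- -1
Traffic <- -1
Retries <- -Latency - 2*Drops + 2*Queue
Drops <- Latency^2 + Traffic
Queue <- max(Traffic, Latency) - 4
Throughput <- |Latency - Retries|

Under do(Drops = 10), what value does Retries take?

-29

Intervening sets Drops = 10 and removes its equation (Drops <- Latency^2 + Traffic).
Queue = max(Traffic, Latency) - 4  [with Traffic=-1, Latency=-1]  = -5
Retries = -Latency - 2*Drops + 2*Queue  [with Latency=-1, Drops=10, Queue=-5]  = -29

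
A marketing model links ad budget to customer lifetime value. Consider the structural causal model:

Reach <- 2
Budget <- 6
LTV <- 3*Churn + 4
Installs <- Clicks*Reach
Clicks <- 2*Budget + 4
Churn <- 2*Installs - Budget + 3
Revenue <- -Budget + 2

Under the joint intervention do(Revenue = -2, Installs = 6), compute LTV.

Under do(Revenue = -2, Installs = 6), each intervened variable's structural equation is replaced by its fixed value.
Churn = 2*Installs - Budget + 3  [with Installs=6, Budget=6]  = 9
LTV = 3*Churn + 4  [with Churn=9]  = 31

31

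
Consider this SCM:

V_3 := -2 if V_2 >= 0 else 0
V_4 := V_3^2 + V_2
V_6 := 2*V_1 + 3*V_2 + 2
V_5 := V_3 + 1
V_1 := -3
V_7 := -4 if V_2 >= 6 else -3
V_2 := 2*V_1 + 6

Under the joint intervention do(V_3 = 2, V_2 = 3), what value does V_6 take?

5

Setting V_3 = 2, V_2 = 3 by intervention discards those variables' equations.
V_6 = 2*V_1 + 3*V_2 + 2  [with V_1=-3, V_2=3]  = 5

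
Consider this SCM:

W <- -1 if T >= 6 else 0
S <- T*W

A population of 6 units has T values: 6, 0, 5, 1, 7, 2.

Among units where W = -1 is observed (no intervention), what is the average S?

-6.5

E[S|W=-1] averages over only the 2 units with W=-1 (T = 6, 7): S = -6, -7, mean -6.5.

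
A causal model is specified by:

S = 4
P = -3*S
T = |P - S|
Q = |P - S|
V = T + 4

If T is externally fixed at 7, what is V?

do(T=7) replaces the equation T = |P - S| with the constant T = 7.
V = T + 4  [with T=7]  = 11

11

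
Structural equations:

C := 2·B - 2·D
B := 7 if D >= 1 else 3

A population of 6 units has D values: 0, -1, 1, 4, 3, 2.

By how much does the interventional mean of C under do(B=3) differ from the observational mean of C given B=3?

-4

do(B=3) breaks B's dependence on D. With B=3 fixed, C across the units is 6, 8, 4, -2, 0, 2, mean 3.
Observing B=3 restricts to units where B's equation naturally yields 3: D ∈ {0, -1}. In that subpopulation C = 6, 8, mean 7.
Difference = 3 − 7 = -4.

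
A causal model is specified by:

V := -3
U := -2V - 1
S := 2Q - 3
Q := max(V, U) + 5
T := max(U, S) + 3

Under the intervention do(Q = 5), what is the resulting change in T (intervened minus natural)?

-10

do(Q=5) replaces the equation Q := max(V, U) + 5 with the constant Q = 5.
U = -2V - 1  [with V=-3]  = 5
S = 2Q - 3  [with Q=5]  = 7
T = max(U, S) + 3  [with U=5, S=7]  = 10
Without intervention: U = -2V - 1  [with V=-3]  = 5; Q = max(V, U) + 5  [with V=-3, U=5]  = 10; S = 2Q - 3  [with Q=10]  = 17; T = max(U, S) + 3  [with U=5, S=17]  = 20.
Change = 10 − 20 = -10.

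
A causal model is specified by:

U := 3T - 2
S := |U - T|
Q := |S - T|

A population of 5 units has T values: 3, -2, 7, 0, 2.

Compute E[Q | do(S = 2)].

2.4

Every unit gets S=2 under the intervention. Q values become 1, 4, 5, 2, 0; E[Q|do(S=2)] = 2.4.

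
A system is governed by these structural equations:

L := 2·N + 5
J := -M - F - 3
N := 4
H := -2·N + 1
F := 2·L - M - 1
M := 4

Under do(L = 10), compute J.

-22

do(L=10) replaces the equation L := 2·N + 5 with the constant L = 10.
F = 2·L - M - 1  [with L=10, M=4]  = 15
J = -M - F - 3  [with M=4, F=15]  = -22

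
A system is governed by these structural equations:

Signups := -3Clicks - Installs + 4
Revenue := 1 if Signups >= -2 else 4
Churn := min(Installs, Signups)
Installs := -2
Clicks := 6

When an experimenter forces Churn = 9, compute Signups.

Under do(Churn=9), the mechanism Churn := min(Installs, Signups) is discarded; Churn is fixed at 9.
Since Signups is not a descendant of the intervened variable, it is unaffected.
Signups = -3Clicks - Installs + 4  [with Clicks=6, Installs=-2]  = -12

-12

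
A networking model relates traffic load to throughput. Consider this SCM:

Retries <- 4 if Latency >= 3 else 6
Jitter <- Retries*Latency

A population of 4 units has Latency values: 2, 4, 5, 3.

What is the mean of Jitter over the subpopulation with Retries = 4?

16

Conditioning on Retries=4 selects the 3 unit(s) with Latency ∈ {4, 5, 3}. Their Jitter values: 16, 20, 12. Mean = 16.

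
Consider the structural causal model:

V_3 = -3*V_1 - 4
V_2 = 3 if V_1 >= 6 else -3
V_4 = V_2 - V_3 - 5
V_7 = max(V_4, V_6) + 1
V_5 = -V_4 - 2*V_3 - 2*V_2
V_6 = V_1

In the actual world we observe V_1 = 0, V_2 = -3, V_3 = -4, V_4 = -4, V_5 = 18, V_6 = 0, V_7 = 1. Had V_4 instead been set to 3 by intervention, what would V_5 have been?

Intervening sets V_4 = 3 and removes its equation (V_4 = V_2 - V_3 - 5).
V_2 = 3 if V_1 >= 6 else -3  [with V_1=0]  = -3
V_3 = -3*V_1 - 4  [with V_1=0]  = -4
V_5 = -V_4 - 2*V_3 - 2*V_2  [with V_4=3, V_3=-4, V_2=-3]  = 11

11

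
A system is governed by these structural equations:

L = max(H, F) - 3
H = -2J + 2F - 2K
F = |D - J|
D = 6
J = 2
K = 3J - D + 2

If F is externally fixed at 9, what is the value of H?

do(F=9) replaces the equation F = |D - J| with the constant F = 9.
K = 3J - D + 2  [with J=2, D=6]  = 2
H = -2J + 2F - 2K  [with J=2, F=9, K=2]  = 10

10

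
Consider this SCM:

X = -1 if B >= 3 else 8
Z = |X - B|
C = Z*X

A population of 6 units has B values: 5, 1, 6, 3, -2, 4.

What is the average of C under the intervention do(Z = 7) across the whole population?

14

Under do(Z=7), Z's equation is replaced by Z=7 for every unit. Per-unit C: -7, 56, -7, -7, 56, -7. Mean = 14.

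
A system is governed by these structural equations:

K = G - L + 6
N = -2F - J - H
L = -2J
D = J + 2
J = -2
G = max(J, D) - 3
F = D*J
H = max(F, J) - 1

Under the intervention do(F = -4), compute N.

The intervention breaks the incoming arrows to F: F = D*J no longer applies, and F = -4.
H = max(F, J) - 1  [with F=-4, J=-2]  = -3
N = -2F - J - H  [with F=-4, J=-2, H=-3]  = 13

13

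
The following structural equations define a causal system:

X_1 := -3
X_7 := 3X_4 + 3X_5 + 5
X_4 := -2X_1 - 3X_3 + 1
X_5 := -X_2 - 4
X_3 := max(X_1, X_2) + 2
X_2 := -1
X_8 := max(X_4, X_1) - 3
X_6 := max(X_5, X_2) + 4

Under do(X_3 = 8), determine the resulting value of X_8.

-6

The intervention breaks the incoming arrows to X_3: X_3 := max(X_1, X_2) + 2 no longer applies, and X_3 = 8.
X_4 = -2X_1 - 3X_3 + 1  [with X_1=-3, X_3=8]  = -17
X_8 = max(X_4, X_1) - 3  [with X_4=-17, X_1=-3]  = -6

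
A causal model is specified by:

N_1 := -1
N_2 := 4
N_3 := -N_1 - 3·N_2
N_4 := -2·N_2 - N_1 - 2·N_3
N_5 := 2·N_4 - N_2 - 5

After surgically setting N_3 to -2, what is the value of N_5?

-15

do(N_3=-2) replaces the equation N_3 := -N_1 - 3·N_2 with the constant N_3 = -2.
N_4 = -2·N_2 - N_1 - 2·N_3  [with N_2=4, N_1=-1, N_3=-2]  = -3
N_5 = 2·N_4 - N_2 - 5  [with N_4=-3, N_2=4]  = -15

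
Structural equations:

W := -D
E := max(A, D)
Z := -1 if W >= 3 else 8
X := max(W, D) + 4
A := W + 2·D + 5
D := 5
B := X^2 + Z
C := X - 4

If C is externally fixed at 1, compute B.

Intervening sets C = 1 and removes its equation (C := X - 4).
Since B is not a descendant of the intervened variable, it is unaffected.
W = -D  [with D=5]  = -5
Z = -1 if W >= 3 else 8  [with W=-5]  = 8
X = max(W, D) + 4  [with W=-5, D=5]  = 9
B = X^2 + Z  [with X=9, Z=8]  = 89

89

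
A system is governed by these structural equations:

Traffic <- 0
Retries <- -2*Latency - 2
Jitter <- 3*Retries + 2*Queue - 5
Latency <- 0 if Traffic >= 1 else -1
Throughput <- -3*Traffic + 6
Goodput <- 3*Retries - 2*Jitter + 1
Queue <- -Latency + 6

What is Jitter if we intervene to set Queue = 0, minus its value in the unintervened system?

do(Queue=0) replaces the equation Queue <- -Latency + 6 with the constant Queue = 0.
Latency = 0 if Traffic >= 1 else -1  [with Traffic=0]  = -1
Retries = -2*Latency - 2  [with Latency=-1]  = 0
Jitter = 3*Retries + 2*Queue - 5  [with Retries=0, Queue=0]  = -5
Without intervention: Latency = 0 if Traffic >= 1 else -1  [with Traffic=0]  = -1; Queue = -Latency + 6  [with Latency=-1]  = 7; Retries = -2*Latency - 2  [with Latency=-1]  = 0; Jitter = 3*Retries + 2*Queue - 5  [with Retries=0, Queue=7]  = 9.
Change = -5 − 9 = -14.

-14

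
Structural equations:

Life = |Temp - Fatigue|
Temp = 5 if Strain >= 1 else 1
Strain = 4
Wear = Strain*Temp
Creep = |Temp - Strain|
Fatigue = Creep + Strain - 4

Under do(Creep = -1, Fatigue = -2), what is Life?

7

Setting Creep = -1, Fatigue = -2 by intervention discards those variables' equations.
Temp = 5 if Strain >= 1 else 1  [with Strain=4]  = 5
Life = |Temp - Fatigue|  [with Temp=5, Fatigue=-2]  = 7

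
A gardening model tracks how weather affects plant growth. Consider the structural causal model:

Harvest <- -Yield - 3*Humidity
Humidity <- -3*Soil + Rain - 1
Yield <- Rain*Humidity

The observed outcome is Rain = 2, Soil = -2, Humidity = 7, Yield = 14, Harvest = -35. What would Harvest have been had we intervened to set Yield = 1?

Intervening sets Yield = 1 and removes its equation (Yield <- Rain*Humidity).
Humidity = -3*Soil + Rain - 1  [with Soil=-2, Rain=2]  = 7
Harvest = -Yield - 3*Humidity  [with Yield=1, Humidity=7]  = -22

-22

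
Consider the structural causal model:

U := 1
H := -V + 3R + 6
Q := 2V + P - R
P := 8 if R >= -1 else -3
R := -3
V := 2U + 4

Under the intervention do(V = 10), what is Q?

The intervention breaks the incoming arrows to V: V := 2U + 4 no longer applies, and V = 10.
P = 8 if R >= -1 else -3  [with R=-3]  = -3
Q = 2V + P - R  [with V=10, P=-3, R=-3]  = 20

20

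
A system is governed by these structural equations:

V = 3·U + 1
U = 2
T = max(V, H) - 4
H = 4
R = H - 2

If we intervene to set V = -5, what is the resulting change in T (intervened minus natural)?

do(V=-5) replaces the equation V = 3·U + 1 with the constant V = -5.
T = max(V, H) - 4  [with V=-5, H=4]  = 0
Without intervention: V = 3·U + 1  [with U=2]  = 7; T = max(V, H) - 4  [with V=7, H=4]  = 3.
Change = 0 − 3 = -3.

-3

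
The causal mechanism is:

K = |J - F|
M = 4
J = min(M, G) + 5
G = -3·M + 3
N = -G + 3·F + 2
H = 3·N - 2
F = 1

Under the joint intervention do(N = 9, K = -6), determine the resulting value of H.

Setting N = 9, K = -6 by intervention discards those variables' equations.
H = 3·N - 2  [with N=9]  = 25

25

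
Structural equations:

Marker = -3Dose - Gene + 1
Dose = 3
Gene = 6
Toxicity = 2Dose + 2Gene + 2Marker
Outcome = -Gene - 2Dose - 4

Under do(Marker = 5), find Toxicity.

The intervention breaks the incoming arrows to Marker: Marker = -3Dose - Gene + 1 no longer applies, and Marker = 5.
Toxicity = 2Dose + 2Gene + 2Marker  [with Dose=3, Gene=6, Marker=5]  = 28

28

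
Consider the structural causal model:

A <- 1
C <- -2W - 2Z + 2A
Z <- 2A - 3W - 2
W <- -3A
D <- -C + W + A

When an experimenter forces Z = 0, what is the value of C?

The intervention breaks the incoming arrows to Z: Z <- 2A - 3W - 2 no longer applies, and Z = 0.
W = -3A  [with A=1]  = -3
C = -2W - 2Z + 2A  [with W=-3, Z=0, A=1]  = 8

8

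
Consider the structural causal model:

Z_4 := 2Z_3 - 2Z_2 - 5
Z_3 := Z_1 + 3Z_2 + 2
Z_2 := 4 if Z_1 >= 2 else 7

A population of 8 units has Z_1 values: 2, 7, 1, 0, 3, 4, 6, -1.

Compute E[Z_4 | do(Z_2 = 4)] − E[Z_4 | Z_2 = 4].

Under do(Z_2=4), Z_2's equation is replaced by Z_2=4 for every unit. Per-unit Z_4: 19, 29, 17, 15, 21, 23, 27, 13. Mean = 20.5.
Observing Z_2=4 restricts to units where Z_2's equation naturally yields 4: Z_1 ∈ {2, 7, 3, 4, 6}. In that subpopulation Z_4 = 19, 29, 21, 23, 27, mean 23.8.
Difference = 20.5 − 23.8 = -3.3.

-3.3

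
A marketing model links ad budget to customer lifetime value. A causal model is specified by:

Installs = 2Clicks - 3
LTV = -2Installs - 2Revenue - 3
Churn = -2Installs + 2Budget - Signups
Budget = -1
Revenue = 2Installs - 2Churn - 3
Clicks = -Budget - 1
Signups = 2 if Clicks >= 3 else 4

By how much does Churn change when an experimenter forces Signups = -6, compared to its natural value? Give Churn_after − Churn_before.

Intervening sets Signups = -6 and removes its equation (Signups = 2 if Clicks >= 3 else 4).
Clicks = -Budget - 1  [with Budget=-1]  = 0
Installs = 2Clicks - 3  [with Clicks=0]  = -3
Churn = -2Installs + 2Budget - Signups  [with Installs=-3, Budget=-1, Signups=-6]  = 10
Without intervention: Clicks = -Budget - 1  [with Budget=-1]  = 0; Installs = 2Clicks - 3  [with Clicks=0]  = -3; Signups = 2 if Clicks >= 3 else 4  [with Clicks=0]  = 4; Churn = -2Installs + 2Budget - Signups  [with Installs=-3, Budget=-1, Signups=4]  = 0.
Change = 10 − 0 = 10.

10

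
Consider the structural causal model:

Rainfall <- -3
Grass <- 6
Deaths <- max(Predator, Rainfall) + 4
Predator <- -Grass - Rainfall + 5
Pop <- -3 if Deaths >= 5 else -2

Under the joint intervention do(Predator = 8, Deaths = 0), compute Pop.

Setting Predator = 8, Deaths = 0 by intervention discards those variables' equations.
Pop = -3 if Deaths >= 5 else -2  [with Deaths=0]  = -2

-2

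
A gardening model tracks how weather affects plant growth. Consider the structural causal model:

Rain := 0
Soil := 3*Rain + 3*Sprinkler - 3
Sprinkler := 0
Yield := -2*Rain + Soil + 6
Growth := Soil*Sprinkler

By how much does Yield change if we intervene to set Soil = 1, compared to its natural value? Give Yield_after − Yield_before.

4

do(Soil=1) replaces the equation Soil := 3*Rain + 3*Sprinkler - 3 with the constant Soil = 1.
Yield = -2*Rain + Soil + 6  [with Rain=0, Soil=1]  = 7
Without intervention: Soil = 3*Rain + 3*Sprinkler - 3  [with Rain=0, Sprinkler=0]  = -3; Yield = -2*Rain + Soil + 6  [with Rain=0, Soil=-3]  = 3.
Change = 7 − 3 = 4.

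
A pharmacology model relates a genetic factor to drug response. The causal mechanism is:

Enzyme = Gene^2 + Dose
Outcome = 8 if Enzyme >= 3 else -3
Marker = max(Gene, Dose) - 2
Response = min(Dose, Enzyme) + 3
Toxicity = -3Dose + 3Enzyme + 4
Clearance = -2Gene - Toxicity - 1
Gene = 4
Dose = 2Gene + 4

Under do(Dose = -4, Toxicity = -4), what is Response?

-1

Setting Dose = -4, Toxicity = -4 by intervention discards those variables' equations.
Enzyme = Gene^2 + Dose  [with Gene=4, Dose=-4]  = 12
Response = min(Dose, Enzyme) + 3  [with Dose=-4, Enzyme=12]  = -1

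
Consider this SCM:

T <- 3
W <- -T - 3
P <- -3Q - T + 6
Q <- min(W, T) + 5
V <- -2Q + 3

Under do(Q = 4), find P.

do(Q=4) replaces the equation Q <- min(W, T) + 5 with the constant Q = 4.
P = -3Q - T + 6  [with Q=4, T=3]  = -9

-9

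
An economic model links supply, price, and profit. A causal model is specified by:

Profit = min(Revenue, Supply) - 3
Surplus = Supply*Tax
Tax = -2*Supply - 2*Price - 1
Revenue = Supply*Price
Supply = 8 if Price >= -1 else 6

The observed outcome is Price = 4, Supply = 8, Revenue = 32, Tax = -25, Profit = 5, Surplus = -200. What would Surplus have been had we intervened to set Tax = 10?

Under do(Tax=10), the mechanism Tax = -2*Supply - 2*Price - 1 is discarded; Tax is fixed at 10.
Supply = 8 if Price >= -1 else 6  [with Price=4]  = 8
Surplus = Supply*Tax  [with Supply=8, Tax=10]  = 80

80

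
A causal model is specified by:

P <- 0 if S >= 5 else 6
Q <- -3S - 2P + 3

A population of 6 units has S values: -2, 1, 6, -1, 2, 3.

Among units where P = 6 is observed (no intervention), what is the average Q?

Conditioning on P=6 selects the 5 unit(s) with S ∈ {-2, 1, -1, 2, 3}. Their Q values: -3, -12, -6, -15, -18. Mean = -10.8.

-10.8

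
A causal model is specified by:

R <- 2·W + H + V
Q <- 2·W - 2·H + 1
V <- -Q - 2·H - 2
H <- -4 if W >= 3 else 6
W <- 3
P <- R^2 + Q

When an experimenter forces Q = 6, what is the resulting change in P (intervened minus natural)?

The intervention breaks the incoming arrows to Q: Q <- 2·W - 2·H + 1 no longer applies, and Q = 6.
H = -4 if W >= 3 else 6  [with W=3]  = -4
V = -Q - 2·H - 2  [with Q=6, H=-4]  = 0
R = 2·W + H + V  [with W=3, H=-4, V=0]  = 2
P = R^2 + Q  [with R=2, Q=6]  = 10
Without intervention: H = -4 if W >= 3 else 6  [with W=3]  = -4; Q = 2·W - 2·H + 1  [with W=3, H=-4]  = 15; V = -Q - 2·H - 2  [with Q=15, H=-4]  = -9; R = 2·W + H + V  [with W=3, H=-4, V=-9]  = -7; P = R^2 + Q  [with R=-7, Q=15]  = 64.
Change = 10 − 64 = -54.

-54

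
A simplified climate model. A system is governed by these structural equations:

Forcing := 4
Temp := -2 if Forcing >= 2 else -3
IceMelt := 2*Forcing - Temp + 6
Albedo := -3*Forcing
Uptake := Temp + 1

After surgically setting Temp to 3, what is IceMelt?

The intervention breaks the incoming arrows to Temp: Temp := -2 if Forcing >= 2 else -3 no longer applies, and Temp = 3.
IceMelt = 2*Forcing - Temp + 6  [with Forcing=4, Temp=3]  = 11

11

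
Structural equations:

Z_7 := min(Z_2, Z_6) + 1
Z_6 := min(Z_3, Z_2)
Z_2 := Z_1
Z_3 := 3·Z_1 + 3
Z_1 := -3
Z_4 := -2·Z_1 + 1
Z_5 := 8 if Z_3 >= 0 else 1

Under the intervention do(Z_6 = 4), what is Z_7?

-2

Intervening sets Z_6 = 4 and removes its equation (Z_6 := min(Z_3, Z_2)).
Z_2 = Z_1  [with Z_1=-3]  = -3
Z_7 = min(Z_2, Z_6) + 1  [with Z_2=-3, Z_6=4]  = -2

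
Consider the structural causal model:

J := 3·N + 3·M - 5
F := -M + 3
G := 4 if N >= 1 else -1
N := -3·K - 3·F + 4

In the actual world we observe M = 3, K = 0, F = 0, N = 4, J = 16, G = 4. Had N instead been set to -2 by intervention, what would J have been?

Intervening sets N = -2 and removes its equation (N := -3·K - 3·F + 4).
J = 3·N + 3·M - 5  [with N=-2, M=3]  = -2

-2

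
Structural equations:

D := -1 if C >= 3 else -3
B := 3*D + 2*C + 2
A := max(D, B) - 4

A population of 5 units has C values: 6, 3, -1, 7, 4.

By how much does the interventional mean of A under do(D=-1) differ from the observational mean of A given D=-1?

-2

The intervention sets D=-1 in all 5 units regardless of C. Recomputing A per unit gives 7, 1, -5, 9, 3; average 3.
Conditioning on D=-1 selects the 4 unit(s) with C ∈ {6, 3, 7, 4}. Their A values: 7, 1, 9, 3. Mean = 5.
Difference = 3 − 5 = -2.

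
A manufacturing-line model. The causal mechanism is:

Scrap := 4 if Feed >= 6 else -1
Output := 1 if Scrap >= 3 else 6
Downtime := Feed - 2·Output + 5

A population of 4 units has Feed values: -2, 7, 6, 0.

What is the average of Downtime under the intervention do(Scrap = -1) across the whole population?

The intervention sets Scrap=-1 in all 4 units regardless of Feed. Recomputing Downtime per unit gives -9, 0, -1, -7; average -4.25.

-4.25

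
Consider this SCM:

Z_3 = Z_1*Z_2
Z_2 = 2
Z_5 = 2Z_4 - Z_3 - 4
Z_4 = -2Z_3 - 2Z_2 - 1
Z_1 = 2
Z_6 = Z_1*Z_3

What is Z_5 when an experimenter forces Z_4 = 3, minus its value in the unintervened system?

32

Intervening sets Z_4 = 3 and removes its equation (Z_4 = -2Z_3 - 2Z_2 - 1).
Z_3 = Z_1*Z_2  [with Z_1=2, Z_2=2]  = 4
Z_5 = 2Z_4 - Z_3 - 4  [with Z_4=3, Z_3=4]  = -2
Without intervention: Z_3 = Z_1*Z_2  [with Z_1=2, Z_2=2]  = 4; Z_4 = -2Z_3 - 2Z_2 - 1  [with Z_3=4, Z_2=2]  = -13; Z_5 = 2Z_4 - Z_3 - 4  [with Z_4=-13, Z_3=4]  = -34.
Change = -2 − (-34) = 32.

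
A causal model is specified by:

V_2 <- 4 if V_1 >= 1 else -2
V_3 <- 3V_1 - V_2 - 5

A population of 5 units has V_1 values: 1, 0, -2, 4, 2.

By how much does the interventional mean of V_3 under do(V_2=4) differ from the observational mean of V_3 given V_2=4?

-4

do(V_2=4) breaks V_2's dependence on V_1. With V_2=4 fixed, V_3 across the units is -6, -9, -15, 3, -3, mean -6.
E[V_3|V_2=4] averages over only the 3 units with V_2=4 (V_1 = 1, 4, 2): V_3 = -6, 3, -3, mean -2.
Difference = -6 − (-2) = -4.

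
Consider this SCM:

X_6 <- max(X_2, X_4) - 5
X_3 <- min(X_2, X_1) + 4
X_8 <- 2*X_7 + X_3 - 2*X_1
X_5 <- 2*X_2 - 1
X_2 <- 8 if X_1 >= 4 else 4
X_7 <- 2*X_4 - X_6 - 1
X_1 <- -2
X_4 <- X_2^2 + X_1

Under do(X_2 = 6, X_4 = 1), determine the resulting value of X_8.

6

Setting X_2 = 6, X_4 = 1 by intervention discards those variables' equations.
X_3 = min(X_2, X_1) + 4  [with X_2=6, X_1=-2]  = 2
X_6 = max(X_2, X_4) - 5  [with X_2=6, X_4=1]  = 1
X_7 = 2*X_4 - X_6 - 1  [with X_4=1, X_6=1]  = 0
X_8 = 2*X_7 + X_3 - 2*X_1  [with X_7=0, X_3=2, X_1=-2]  = 6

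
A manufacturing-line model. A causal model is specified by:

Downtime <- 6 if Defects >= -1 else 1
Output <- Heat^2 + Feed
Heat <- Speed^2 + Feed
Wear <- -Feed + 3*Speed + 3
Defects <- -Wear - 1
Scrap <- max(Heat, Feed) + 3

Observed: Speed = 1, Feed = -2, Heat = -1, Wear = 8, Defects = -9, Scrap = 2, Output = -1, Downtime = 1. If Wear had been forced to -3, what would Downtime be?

6

do(Wear=-3) replaces the equation Wear <- -Feed + 3*Speed + 3 with the constant Wear = -3.
Defects = -Wear - 1  [with Wear=-3]  = 2
Downtime = 6 if Defects >= -1 else 1  [with Defects=2]  = 6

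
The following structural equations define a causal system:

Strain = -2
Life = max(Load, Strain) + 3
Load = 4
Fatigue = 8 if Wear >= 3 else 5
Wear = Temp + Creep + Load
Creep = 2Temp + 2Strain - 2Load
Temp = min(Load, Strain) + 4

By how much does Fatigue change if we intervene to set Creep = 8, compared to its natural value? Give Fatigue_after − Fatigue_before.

3

Under do(Creep=8), the mechanism Creep = 2Temp + 2Strain - 2Load is discarded; Creep is fixed at 8.
Temp = min(Load, Strain) + 4  [with Load=4, Strain=-2]  = 2
Wear = Temp + Creep + Load  [with Temp=2, Creep=8, Load=4]  = 14
Fatigue = 8 if Wear >= 3 else 5  [with Wear=14]  = 8
Without intervention: Temp = min(Load, Strain) + 4  [with Load=4, Strain=-2]  = 2; Creep = 2Temp + 2Strain - 2Load  [with Temp=2, Strain=-2, Load=4]  = -8; Wear = Temp + Creep + Load  [with Temp=2, Creep=-8, Load=4]  = -2; Fatigue = 8 if Wear >= 3 else 5  [with Wear=-2]  = 5.
Change = 8 − 5 = 3.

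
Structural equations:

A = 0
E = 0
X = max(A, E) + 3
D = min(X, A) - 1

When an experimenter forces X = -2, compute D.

-3

The intervention breaks the incoming arrows to X: X = max(A, E) + 3 no longer applies, and X = -2.
D = min(X, A) - 1  [with X=-2, A=0]  = -3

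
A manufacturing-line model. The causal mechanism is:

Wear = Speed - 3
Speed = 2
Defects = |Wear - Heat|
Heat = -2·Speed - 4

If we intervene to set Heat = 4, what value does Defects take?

Under do(Heat=4), the mechanism Heat = -2·Speed - 4 is discarded; Heat is fixed at 4.
Wear = Speed - 3  [with Speed=2]  = -1
Defects = |Wear - Heat|  [with Wear=-1, Heat=4]  = 5

5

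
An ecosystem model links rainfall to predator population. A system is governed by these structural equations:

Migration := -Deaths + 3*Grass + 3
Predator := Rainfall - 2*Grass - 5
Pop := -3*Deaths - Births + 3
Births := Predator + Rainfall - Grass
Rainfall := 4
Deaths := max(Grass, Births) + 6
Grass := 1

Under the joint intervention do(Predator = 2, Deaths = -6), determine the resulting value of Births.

5

The joint intervention fixes Predator = 2, Deaths = -6, removing each variable's own equation.
Births = Predator + Rainfall - Grass  [with Predator=2, Rainfall=4, Grass=1]  = 5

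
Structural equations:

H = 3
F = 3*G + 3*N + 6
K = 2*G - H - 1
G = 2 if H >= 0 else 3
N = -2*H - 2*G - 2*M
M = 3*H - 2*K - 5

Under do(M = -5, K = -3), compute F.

12

The joint intervention fixes M = -5, K = -3, removing each variable's own equation.
G = 2 if H >= 0 else 3  [with H=3]  = 2
N = -2*H - 2*G - 2*M  [with H=3, G=2, M=-5]  = 0
F = 3*G + 3*N + 6  [with G=2, N=0]  = 12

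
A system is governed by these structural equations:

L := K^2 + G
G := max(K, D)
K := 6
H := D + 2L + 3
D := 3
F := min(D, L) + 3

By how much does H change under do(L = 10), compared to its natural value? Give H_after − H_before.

Under do(L=10), the mechanism L := K^2 + G is discarded; L is fixed at 10.
H = D + 2L + 3  [with D=3, L=10]  = 26
Without intervention: G = max(K, D)  [with K=6, D=3]  = 6; L = K^2 + G  [with K=6, G=6]  = 42; H = D + 2L + 3  [with D=3, L=42]  = 90.
Change = 26 − 90 = -64.

-64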